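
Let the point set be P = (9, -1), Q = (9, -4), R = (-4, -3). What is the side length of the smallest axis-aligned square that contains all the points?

The bounding box has width 13 and height 3.
An axis-aligned square enclosing the set must have side ≥ max(width, height).
So the minimum side is max(13, 3) = 13.

13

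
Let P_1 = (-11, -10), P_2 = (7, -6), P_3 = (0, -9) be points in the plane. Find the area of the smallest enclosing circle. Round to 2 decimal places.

267.04

Side lengths²: P_1P_2² = 340, P_1P_3² = 122, P_2P_3² = 58.
Since P_1P_2² = 340 ≥ 122 + 58 = 180, the angle opposite P_1P_2 is not acute, so the smallest enclosing circle has P_1P_2 as diameter.
Centre = midpoint of P_1P_2 = (-2, -8), r² = 340/4 = 85.
Area = π·r² = π·85 ≈ 267.04.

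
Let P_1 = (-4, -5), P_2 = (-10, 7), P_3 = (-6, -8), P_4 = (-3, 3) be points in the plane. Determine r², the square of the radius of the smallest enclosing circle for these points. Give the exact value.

60.25

The minimum enclosing circle of a finite set is fixed by two of the points (as a diameter) or three (as a circumcircle).
The farthest pair is P_2–P_3 with squared distance 241. The circle on this segment as diameter has centre (-8, -0.5) and r² = 241/4 = 60.25.
Check P_1: distance² to centre = 36.25 ≤ 60.25, so it lies inside.
All remaining points lie in this disk, and no smaller disk contains both endpoints, so this is the minimum enclosing circle.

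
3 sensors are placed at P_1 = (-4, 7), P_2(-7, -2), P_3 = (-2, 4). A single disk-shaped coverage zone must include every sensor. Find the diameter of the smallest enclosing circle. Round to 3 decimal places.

9.487

Side lengths²: P_1P_2² = 90, P_1P_3² = 13, P_2P_3² = 61.
Since P_1P_2² = 90 ≥ 61 + 13 = 74, the angle opposite P_1P_2 is not acute, so the smallest enclosing circle has P_1P_2 as diameter.
Centre = midpoint of P_1P_2 = (-5.5, 2.5), r² = 90/4 = 22.5.
Diameter = 2r = 2√(22.5) ≈ 9.487.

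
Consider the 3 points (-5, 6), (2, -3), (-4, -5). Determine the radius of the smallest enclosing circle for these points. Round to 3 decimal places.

Call the three points A, B, C in the order given.
Side lengths²: AB² = 130, AC² = 122, BC² = 40.
Since AB² = 130 < 122 + 40 = 162, the triangle is acute, so the smallest enclosing circle is the circumcircle.
Circumcentre = (-87/34, 23/34), r² = 19825/578.
r = √(19825/578) ≈ 5.857.

5.857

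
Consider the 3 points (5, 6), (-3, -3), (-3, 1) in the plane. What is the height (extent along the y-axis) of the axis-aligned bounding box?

9

max y = 6, min y = -3, so height = 9.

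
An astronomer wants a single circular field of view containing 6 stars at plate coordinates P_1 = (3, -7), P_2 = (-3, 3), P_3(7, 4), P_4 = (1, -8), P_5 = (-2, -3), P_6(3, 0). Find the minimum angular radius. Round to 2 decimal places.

A smallest enclosing disk is always determined by at most three of the input points on its boundary.
The minimum enclosing circle is determined by three boundary points: P_2, P_3, P_4.
Their circumcentre is (47/19, -47/38) with r² = 69185/1444.
The farthest remaining point P_1 is at distance² 48361/1444 ≤ 69185/1444.
r = √(69185/1444) ≈ 6.92.

6.92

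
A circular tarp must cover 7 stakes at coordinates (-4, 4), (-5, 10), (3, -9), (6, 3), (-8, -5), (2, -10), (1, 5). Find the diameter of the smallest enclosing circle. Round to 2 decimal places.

The minimum enclosing circle of a finite set is fixed by two of the points (as a diameter) or three (as a circumcircle).
The farthest pair is (-5, 10)–(2, -10) with squared distance 449. The circle on this segment as diameter has centre (-1.5, 0) and r² = 449/4 = 112.25.
Check (-4, 4): distance² to centre = 22.25 ≤ 112.25, so it lies inside.
All remaining points lie in this disk, and no smaller disk contains both endpoints, so this is the minimum enclosing circle.
Diameter = 2r = 2√(112.25) ≈ 21.19.

21.19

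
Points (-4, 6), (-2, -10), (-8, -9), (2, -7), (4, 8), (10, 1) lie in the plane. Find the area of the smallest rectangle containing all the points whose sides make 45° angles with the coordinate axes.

In coordinates u = x + y, v = x − y the rectangle is axis-aligned; the map (x,y)→(u,v) scales areas by 2.
u-values: 2, -12, -17, -5, 12, 11; range = 12 − (-17) = 29.
v-values: -10, 8, 1, 9, -4, 9; range = 9 − (-10) = 19.
Area = (29 × 19) / 2 = 275.5.

275.5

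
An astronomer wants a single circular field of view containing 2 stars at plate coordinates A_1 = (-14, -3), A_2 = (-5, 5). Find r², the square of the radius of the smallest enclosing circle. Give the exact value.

36.25

The smallest circle enclosing two points has them as diameter endpoints.
Centre = midpoint = (-9.5, 1); r² = |A_1A_2|²/4 = 145/4 = 36.25.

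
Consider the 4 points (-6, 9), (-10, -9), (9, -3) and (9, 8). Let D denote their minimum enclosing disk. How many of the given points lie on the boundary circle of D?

2

The farthest pair is (-10, -9)–(9, 8) with squared distance 650. The circle on this segment as diameter has centre (-0.5, -0.5) and r² = 650/4 = 162.5.
Check (-6, 9): distance² to centre = 120.5 ≤ 162.5, so it lies inside.
All remaining points lie in this disk, and no smaller disk contains both endpoints, so this is the minimum enclosing circle.
The points at distance exactly r from the centre are (-10, -9), (9, 8) — 2 points.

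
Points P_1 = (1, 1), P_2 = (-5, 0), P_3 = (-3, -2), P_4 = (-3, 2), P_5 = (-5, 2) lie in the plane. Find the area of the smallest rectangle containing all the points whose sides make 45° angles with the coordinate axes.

In coordinates u = x + y, v = x − y the rectangle is axis-aligned; the map (x,y)→(u,v) scales areas by 2.
u-values: 2, -5, -5, -1, -3; range = 2 − (-5) = 7.
v-values: 0, -5, -1, -5, -7; range = 0 − (-7) = 7.
Area = (7 × 7) / 2 = 24.5.

24.5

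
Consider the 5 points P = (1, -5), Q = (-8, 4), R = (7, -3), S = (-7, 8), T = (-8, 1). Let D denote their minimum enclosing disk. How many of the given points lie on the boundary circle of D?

The minimum enclosing circle of a finite set is fixed by two of the points (as a diameter) or three (as a circumcircle).
The farthest pair is R–S with squared distance 317. The circle on this segment as diameter has centre (0, 2.5) and r² = 317/4 = 79.25.
Check P: distance² to centre = 57.25 ≤ 79.25, so it lies inside.
All remaining points lie in this disk, and no smaller disk contains both endpoints, so this is the minimum enclosing circle.
The points at distance exactly r from the centre are R, S — 2 points.

2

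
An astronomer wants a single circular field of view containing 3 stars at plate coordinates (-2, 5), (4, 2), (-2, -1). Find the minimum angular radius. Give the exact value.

Call the three points A, B, C in the order given.
Side lengths²: AB² = 45, AC² = 36, BC² = 45.
Since BC² = 45 < 45 + 36 = 81, the triangle is acute, so the smallest enclosing circle is the circumcircle.
Circumcentre = (0.25, 2), r² = 14.0625.
r = √(14.0625) = 3.75.

3.75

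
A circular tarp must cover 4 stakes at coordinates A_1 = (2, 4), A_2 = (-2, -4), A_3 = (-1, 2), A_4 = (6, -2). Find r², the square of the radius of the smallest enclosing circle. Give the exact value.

1105/49

The minimum enclosing circle is determined by three boundary points: A_1, A_2, A_4.
Their circumcentre is (10/7, -5/7) with r² = 1105/49.
The farthest remaining point A_3 is at distance² 650/49 ≤ 1105/49.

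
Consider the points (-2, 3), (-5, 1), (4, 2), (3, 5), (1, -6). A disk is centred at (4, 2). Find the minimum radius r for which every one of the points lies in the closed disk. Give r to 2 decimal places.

The required radius is the distance from (4, 2) to the farthest point.
Squared distances: 37, 82, 0, 10, 73.
Maximum is 82, attained at (-5, 1).
r = √82 ≈ 9.06.

9.06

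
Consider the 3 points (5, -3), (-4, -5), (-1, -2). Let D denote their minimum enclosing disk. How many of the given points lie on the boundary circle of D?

Call the three points A, B, C in the order given.
Side lengths²: AB² = 85, AC² = 37, BC² = 18.
Since AB² = 85 ≥ 37 + 18 = 55, the angle opposite AB is not acute, so the smallest enclosing circle has AB as diameter.
Centre = midpoint of AB = (0.5, -4), r² = 85/4 = 21.25.
The points at distance exactly r from the centre are (5, -3), (-4, -5) — 2 points.

2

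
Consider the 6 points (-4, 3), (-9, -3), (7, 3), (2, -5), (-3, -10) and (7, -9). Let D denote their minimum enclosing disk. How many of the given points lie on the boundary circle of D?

The minimum enclosing circle is determined by three boundary points: (-9, -3), (7, 3), (7, -9).
Their circumcentre is (0.125, -3) with r² = 83.265625.
The farthest remaining point (-3, -10) is at distance² 58.765625 ≤ 83.265625.
The points at distance exactly r from the centre are (-9, -3), (7, 3), (7, -9) — 3 points.

3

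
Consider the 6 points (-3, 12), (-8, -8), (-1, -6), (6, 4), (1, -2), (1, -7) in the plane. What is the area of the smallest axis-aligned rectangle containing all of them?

280

x ranges over [-8, 6], width 14.
y ranges over [-8, 12], height 20.
Area = 14 × 20 = 280.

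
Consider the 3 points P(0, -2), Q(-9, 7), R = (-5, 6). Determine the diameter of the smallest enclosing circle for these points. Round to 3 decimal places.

12.728

Side lengths²: PQ² = 162, PR² = 89, QR² = 17.
Since PQ² = 162 ≥ 89 + 17 = 106, the angle opposite PQ is not acute, so the smallest enclosing circle has PQ as diameter.
Centre = midpoint of PQ = (-4.5, 2.5), r² = 162/4 = 40.5.
Diameter = 2r = 2√(40.5) ≈ 12.728.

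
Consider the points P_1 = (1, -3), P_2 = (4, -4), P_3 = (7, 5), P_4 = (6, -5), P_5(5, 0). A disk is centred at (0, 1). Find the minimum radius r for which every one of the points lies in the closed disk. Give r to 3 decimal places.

8.485

The required radius is the distance from (0, 1) to the farthest point.
Squared distances: 17, 41, 65, 72, 26.
Maximum is 72, attained at P_4.
r = √72 ≈ 8.485.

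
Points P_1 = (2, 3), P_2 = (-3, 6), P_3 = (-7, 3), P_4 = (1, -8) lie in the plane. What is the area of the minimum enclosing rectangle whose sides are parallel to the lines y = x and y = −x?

114

In coordinates u = x + y, v = x − y the rectangle is axis-aligned; the map (x,y)→(u,v) scales areas by 2.
u-values: 5, 3, -4, -7; range = 5 − (-7) = 12.
v-values: -1, -9, -10, 9; range = 9 − (-10) = 19.
Area = (12 × 19) / 2 = 114.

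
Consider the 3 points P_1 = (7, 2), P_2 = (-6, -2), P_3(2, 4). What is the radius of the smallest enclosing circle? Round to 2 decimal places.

6.80

Side lengths²: P_1P_2² = 185, P_1P_3² = 29, P_2P_3² = 100.
Since P_1P_2² = 185 ≥ 100 + 29 = 129, the angle opposite P_1P_2 is not acute, so the smallest enclosing circle has P_1P_2 as diameter.
Centre = midpoint of P_1P_2 = (0.5, 0), r² = 185/4 = 46.25.
r = √(46.25) ≈ 6.80.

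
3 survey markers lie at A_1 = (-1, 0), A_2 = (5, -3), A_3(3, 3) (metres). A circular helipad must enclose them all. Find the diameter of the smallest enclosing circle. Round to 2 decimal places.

Side lengths²: A_1A_2² = 45, A_1A_3² = 25, A_2A_3² = 40.
Since A_1A_2² = 45 < 40 + 25 = 65, the triangle is acute, so the smallest enclosing circle is the circumcircle.
Circumcentre = (2.5, -0.5), r² = 12.5.
Diameter = 2r = 2√(12.5) ≈ 7.07.

7.07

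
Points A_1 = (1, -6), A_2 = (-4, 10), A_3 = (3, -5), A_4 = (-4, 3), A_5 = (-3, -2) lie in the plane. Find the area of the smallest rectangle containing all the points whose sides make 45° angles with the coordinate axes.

In coordinates u = x + y, v = x − y the rectangle is axis-aligned; the map (x,y)→(u,v) scales areas by 2.
u-values: -5, 6, -2, -1, -5; range = 6 − (-5) = 11.
v-values: 7, -14, 8, -7, -1; range = 8 − (-14) = 22.
Area = (11 × 22) / 2 = 121.

121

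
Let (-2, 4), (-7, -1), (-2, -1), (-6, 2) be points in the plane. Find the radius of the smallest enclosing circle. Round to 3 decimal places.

3.536

The minimum enclosing circle of a finite set is fixed by two of the points (as a diameter) or three (as a circumcircle).
The farthest pair is (-2, 4)–(-7, -1) with squared distance 50. The circle on this segment as diameter has centre (-4.5, 1.5) and r² = 50/4 = 12.5.
Check (-2, -1): distance² to centre = 12.5 ≤ 12.5, so it lies inside.
All remaining points lie in this disk, and no smaller disk contains both endpoints, so this is the minimum enclosing circle.
r = √(12.5) ≈ 3.536.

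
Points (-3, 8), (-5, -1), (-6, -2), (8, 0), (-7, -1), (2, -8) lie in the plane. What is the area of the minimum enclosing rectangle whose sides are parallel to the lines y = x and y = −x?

In coordinates u = x + y, v = x − y the rectangle is axis-aligned; the map (x,y)→(u,v) scales areas by 2.
u-values: 5, -6, -8, 8, -8, -6; range = 8 − (-8) = 16.
v-values: -11, -4, -4, 8, -6, 10; range = 10 − (-11) = 21.
Area = (16 × 21) / 2 = 168.

168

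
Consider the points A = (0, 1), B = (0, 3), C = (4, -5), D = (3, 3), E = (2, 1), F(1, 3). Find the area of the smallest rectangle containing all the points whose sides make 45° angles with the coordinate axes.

42

In coordinates u = x + y, v = x − y the rectangle is axis-aligned; the map (x,y)→(u,v) scales areas by 2.
u-values: 1, 3, -1, 6, 3, 4; range = 6 − (-1) = 7.
v-values: -1, -3, 9, 0, 1, -2; range = 9 − (-3) = 12.
Area = (7 × 12) / 2 = 42.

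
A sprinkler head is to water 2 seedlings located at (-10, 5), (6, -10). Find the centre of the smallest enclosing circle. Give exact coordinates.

The smallest circle enclosing two points has them as diameter endpoints.
Centre = midpoint = (-2, -2.5); r² = |(-10, 5)−(6, -10)|²/4 = 481/4 = 120.25.
Centre = (-2, -2.5).

(-2, -2.5)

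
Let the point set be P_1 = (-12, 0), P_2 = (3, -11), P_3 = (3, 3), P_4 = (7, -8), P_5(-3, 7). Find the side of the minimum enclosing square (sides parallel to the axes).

19

The bounding box has width 19 and height 18.
An axis-aligned square enclosing the set must have side ≥ max(width, height).
So the minimum side is max(19, 18) = 19.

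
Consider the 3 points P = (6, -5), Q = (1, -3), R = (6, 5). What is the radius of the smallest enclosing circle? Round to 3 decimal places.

Side lengths²: PQ² = 29, PR² = 100, QR² = 89.
Since PR² = 100 < 89 + 29 = 118, the triangle is acute, so the smallest enclosing circle is the circumcircle.
Circumcentre = (5.1, 0), r² = 25.81.
r = √(25.81) ≈ 5.080.

5.080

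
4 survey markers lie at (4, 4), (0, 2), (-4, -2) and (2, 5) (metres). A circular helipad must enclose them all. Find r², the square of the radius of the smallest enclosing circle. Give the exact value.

25

A smallest enclosing disk is always determined by at most three of the input points on its boundary.
The farthest pair is (4, 4)–(-4, -2) with squared distance 100. The circle on this segment as diameter has centre (0, 1) and r² = 100/4 = 25.
Check (0, 2): distance² to centre = 1 ≤ 25, so it lies inside.
All remaining points lie in this disk, and no smaller disk contains both endpoints, so this is the minimum enclosing circle.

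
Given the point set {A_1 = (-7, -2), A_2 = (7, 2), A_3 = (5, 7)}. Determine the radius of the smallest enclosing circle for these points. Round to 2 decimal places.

7.54

Side lengths²: A_1A_2² = 212, A_1A_3² = 225, A_2A_3² = 29.
Since A_1A_3² = 225 < 212 + 29 = 241, the triangle is acute, so the smallest enclosing circle is the circumcircle.
Circumcentre = (-7/13, 49/26), r² = 38425/676.
r = √(38425/676) ≈ 7.54.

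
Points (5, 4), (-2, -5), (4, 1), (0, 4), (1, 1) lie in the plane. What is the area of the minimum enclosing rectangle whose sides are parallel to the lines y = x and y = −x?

56

In coordinates u = x + y, v = x − y the rectangle is axis-aligned; the map (x,y)→(u,v) scales areas by 2.
u-values: 9, -7, 5, 4, 2; range = 9 − (-7) = 16.
v-values: 1, 3, 3, -4, 0; range = 3 − (-4) = 7.
Area = (16 × 7) / 2 = 56.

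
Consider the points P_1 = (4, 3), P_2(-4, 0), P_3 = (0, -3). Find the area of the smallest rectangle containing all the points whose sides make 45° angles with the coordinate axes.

In coordinates u = x + y, v = x − y the rectangle is axis-aligned; the map (x,y)→(u,v) scales areas by 2.
u-values: 7, -4, -3; range = 7 − (-4) = 11.
v-values: 1, -4, 3; range = 3 − (-4) = 7.
Area = (11 × 7) / 2 = 38.5.

38.5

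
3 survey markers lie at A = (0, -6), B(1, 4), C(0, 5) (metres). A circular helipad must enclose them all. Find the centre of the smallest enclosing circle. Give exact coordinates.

Side lengths²: AB² = 101, AC² = 121, BC² = 2.
Since AC² = 121 ≥ 101 + 2 = 103, the angle opposite AC is not acute, so the smallest enclosing circle has AC as diameter.
Centre = midpoint of AC = (0, -0.5), r² = 121/4 = 30.25.
Centre = (0, -0.5).

(0, -0.5)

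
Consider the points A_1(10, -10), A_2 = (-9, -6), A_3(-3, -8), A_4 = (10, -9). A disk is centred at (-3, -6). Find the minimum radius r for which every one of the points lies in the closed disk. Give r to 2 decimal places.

The required radius is the distance from (-3, -6) to the farthest point.
Squared distances: 185, 36, 4, 178.
Maximum is 185, attained at A_1.
r = √185 ≈ 13.60.

13.60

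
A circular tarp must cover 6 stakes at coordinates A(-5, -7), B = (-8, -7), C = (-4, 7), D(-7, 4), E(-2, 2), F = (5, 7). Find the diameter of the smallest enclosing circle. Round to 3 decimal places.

By Welzl's lemma the MEC is supported by two points (diametrically opposite) or three points (on a circumcircle).
The farthest pair is B–F with squared distance 365. The circle on this segment as diameter has centre (-1.5, 0) and r² = 365/4 = 91.25.
Check A: distance² to centre = 61.25 ≤ 91.25, so it lies inside.
All remaining points lie in this disk, and no smaller disk contains both endpoints, so this is the minimum enclosing circle.
Diameter = 2r = 2√(91.25) ≈ 19.105.

19.105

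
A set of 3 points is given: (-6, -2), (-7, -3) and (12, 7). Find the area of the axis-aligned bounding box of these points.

x ranges over [-7, 12], width 19.
y ranges over [-3, 7], height 10.
Area = 19 × 10 = 190.

190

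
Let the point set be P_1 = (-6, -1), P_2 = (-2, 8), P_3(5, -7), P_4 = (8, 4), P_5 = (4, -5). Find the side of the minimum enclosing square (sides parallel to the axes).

15

The bounding box has width 14 and height 15.
An axis-aligned square enclosing the set must have side ≥ max(width, height).
So the minimum side is max(14, 15) = 15.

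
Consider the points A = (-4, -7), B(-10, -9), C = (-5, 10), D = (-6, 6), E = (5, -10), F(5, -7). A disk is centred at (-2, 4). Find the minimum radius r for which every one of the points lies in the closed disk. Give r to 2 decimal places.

The required radius is the distance from (-2, 4) to the farthest point.
Squared distances: 125, 233, 45, 20, 245, 170.
Maximum is 245, attained at E.
r = √245 ≈ 15.65.

15.65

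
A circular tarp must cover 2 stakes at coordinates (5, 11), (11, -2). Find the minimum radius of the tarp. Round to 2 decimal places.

The smallest circle enclosing two points has them as diameter endpoints.
Centre = midpoint = (8, 4.5); r² = |(5, 11)−(11, -2)|²/4 = 205/4 = 51.25.
r = √(51.25) ≈ 7.16.

7.16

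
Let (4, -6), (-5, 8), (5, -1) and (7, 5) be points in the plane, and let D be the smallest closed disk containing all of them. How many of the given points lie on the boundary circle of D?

3

The minimum enclosing circle of a finite set is fixed by two of the points (as a diameter) or three (as a circumcircle).
The minimum enclosing circle is determined by three boundary points: (4, -6), (-5, 8), (7, 5).
Their circumcentre is (-33/94, 103/94) with r² = 306085/4418.
The farthest remaining point (5, -1) is at distance² 145909/4418 ≤ 306085/4418.
The points at distance exactly r from the centre are (4, -6), (-5, 8), (7, 5) — 3 points.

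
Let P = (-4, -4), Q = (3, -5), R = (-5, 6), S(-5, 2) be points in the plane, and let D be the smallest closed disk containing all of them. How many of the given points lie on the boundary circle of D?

By Welzl's lemma the MEC is supported by two points (diametrically opposite) or three points (on a circumcircle).
The farthest pair is Q–R with squared distance 185. The circle on this segment as diameter has centre (-1, 0.5) and r² = 185/4 = 46.25.
Check P: distance² to centre = 29.25 ≤ 46.25, so it lies inside.
All remaining points lie in this disk, and no smaller disk contains both endpoints, so this is the minimum enclosing circle.
The points at distance exactly r from the centre are Q, R — 2 points.

2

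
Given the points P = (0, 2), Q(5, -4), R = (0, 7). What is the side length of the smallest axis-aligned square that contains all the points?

11

The bounding box has width 5 and height 11.
An axis-aligned square enclosing the set must have side ≥ max(width, height).
So the minimum side is max(5, 11) = 11.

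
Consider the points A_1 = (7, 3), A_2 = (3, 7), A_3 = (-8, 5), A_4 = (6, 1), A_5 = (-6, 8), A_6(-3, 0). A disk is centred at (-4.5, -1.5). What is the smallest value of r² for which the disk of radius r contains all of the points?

The required radius is the distance from (-4.5, -1.5) to the farthest point.
Squared distances: 152.5, 128.5, 54.5, 116.5, 92.5, 4.5.
Maximum is 152.5, attained at A_1.

152.5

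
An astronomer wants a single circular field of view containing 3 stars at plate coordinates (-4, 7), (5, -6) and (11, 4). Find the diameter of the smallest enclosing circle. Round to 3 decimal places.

Call the three points A, B, C in the order given.
Side lengths²: AB² = 250, AC² = 234, BC² = 136.
Since AB² = 250 < 234 + 136 = 370, the triangle is acute, so the smallest enclosing circle is the circumcircle.
Circumcentre = (79/28, 59/28), r² = 27625/392.
Diameter = 2r = 2√(27625/392) ≈ 16.790.

16.790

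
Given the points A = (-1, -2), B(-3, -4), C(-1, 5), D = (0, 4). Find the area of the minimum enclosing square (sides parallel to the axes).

The bounding box has width 3 and height 9.
An axis-aligned square enclosing the set must have side ≥ max(width, height).
So the minimum side is max(3, 9) = 9.
Area = 9² = 81.

81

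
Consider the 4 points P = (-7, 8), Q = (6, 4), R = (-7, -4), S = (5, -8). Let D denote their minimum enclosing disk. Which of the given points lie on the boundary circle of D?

P, S

The farthest pair is P–S with squared distance 400. The circle on this segment as diameter has centre (-1, 0) and r² = 400/4 = 100.
Check Q: distance² to centre = 65 ≤ 100, so it lies inside.
All remaining points lie in this disk, and no smaller disk contains both endpoints, so this is the minimum enclosing circle.
The points at distance exactly r from the centre are P, S — 2 points.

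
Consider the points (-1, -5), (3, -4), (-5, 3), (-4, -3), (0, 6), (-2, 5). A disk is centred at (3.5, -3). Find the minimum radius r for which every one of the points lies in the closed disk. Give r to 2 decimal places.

The required radius is the distance from (3.5, -3) to the farthest point.
Squared distances: 24.25, 1.25, 108.25, 56.25, 93.25, 94.25.
Maximum is 108.25, attained at (-5, 3).
r = √(108.25) ≈ 10.40.

10.40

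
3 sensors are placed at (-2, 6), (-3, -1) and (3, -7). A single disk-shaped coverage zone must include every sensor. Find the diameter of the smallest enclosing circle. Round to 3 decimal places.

13.928

Call the three points A, B, C in the order given.
Side lengths²: AB² = 50, AC² = 194, BC² = 72.
Since AC² = 194 ≥ 72 + 50 = 122, the angle opposite AC is not acute, so the smallest enclosing circle has AC as diameter.
Centre = midpoint of AC = (0.5, -0.5), r² = 194/4 = 48.5.
Diameter = 2r = 2√(48.5) ≈ 13.928.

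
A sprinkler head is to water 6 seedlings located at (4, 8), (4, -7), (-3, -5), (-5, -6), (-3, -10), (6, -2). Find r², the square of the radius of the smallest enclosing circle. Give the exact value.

93.25

A smallest enclosing disk is always determined by at most three of the input points on its boundary.
The farthest pair is (4, 8)–(-3, -10) with squared distance 373. The circle on this segment as diameter has centre (0.5, -1) and r² = 373/4 = 93.25.
Check (4, -7): distance² to centre = 48.25 ≤ 93.25, so it lies inside.
All remaining points lie in this disk, and no smaller disk contains both endpoints, so this is the minimum enclosing circle.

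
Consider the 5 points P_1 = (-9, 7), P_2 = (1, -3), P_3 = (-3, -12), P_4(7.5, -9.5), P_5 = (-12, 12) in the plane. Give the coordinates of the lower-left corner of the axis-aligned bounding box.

(-12, -12)

x-range [-12, 7.5], y-range [-12, 12].
The lower-left corner is (-12, -12).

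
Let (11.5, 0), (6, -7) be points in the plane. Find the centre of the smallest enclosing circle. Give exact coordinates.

The smallest circle enclosing two points has them as diameter endpoints.
Centre = midpoint = (8.75, -3.5); r² = |(11.5, 0)−(6, -7)|²/4 = 79.25/4 = 19.8125.
Centre = (8.75, -3.5).

(8.75, -3.5)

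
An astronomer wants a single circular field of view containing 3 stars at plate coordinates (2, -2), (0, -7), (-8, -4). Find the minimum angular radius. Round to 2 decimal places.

5.10

Call the three points A, B, C in the order given.
Side lengths²: AB² = 29, AC² = 104, BC² = 73.
Since AC² = 104 ≥ 73 + 29 = 102, the angle opposite AC is not acute, so the smallest enclosing circle has AC as diameter.
Centre = midpoint of AC = (-3, -3), r² = 104/4 = 26.
r = √26 ≈ 5.10.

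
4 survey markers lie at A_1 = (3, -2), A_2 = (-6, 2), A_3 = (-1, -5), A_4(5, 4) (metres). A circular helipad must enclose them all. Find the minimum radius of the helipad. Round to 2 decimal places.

5.98

A smallest enclosing disk is always determined by at most three of the input points on its boundary.
The minimum enclosing circle is determined by three boundary points: A_2, A_3, A_4.
Their circumcentre is (-7/58, 53/58) with r² = 60125/1682.
The farthest remaining point A_1 is at distance² 30661/1682 ≤ 60125/1682.
r = √(60125/1682) ≈ 5.98.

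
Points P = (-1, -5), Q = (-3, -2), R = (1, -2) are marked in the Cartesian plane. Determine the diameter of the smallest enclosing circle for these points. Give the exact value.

13/3

Side lengths²: PQ² = 13, PR² = 13, QR² = 16.
Since QR² = 16 < 13 + 13 = 26, the triangle is acute, so the smallest enclosing circle is the circumcircle.
Circumcentre = (-1, -17/6), r² = 169/36.
Diameter = 2r = 2√(169/36) = 13/3.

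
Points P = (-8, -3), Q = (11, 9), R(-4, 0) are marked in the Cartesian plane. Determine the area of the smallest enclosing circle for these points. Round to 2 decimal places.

396.63

Side lengths²: PQ² = 505, PR² = 25, QR² = 306.
Since PQ² = 505 ≥ 306 + 25 = 331, the angle opposite PQ is not acute, so the smallest enclosing circle has PQ as diameter.
Centre = midpoint of PQ = (1.5, 3), r² = 505/4 = 126.25.
Area = π·r² = π·126.25 ≈ 396.63.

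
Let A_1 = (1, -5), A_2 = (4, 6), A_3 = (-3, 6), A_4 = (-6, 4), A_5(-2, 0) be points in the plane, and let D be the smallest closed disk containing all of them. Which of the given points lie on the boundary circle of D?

The minimum enclosing circle of a finite set is fixed by two of the points (as a diameter) or three (as a circumcircle).
The minimum enclosing circle is determined by three boundary points: A_1, A_2, A_4.
Their circumcentre is (-0.25, 1.25) with r² = 40.625.
The farthest remaining point A_3 is at distance² 30.125 ≤ 40.625.
The points at distance exactly r from the centre are A_1, A_2, A_4 — 3 points.

A_1, A_2, A_4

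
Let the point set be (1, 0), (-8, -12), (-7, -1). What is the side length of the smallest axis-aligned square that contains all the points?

The bounding box has width 9 and height 12.
An axis-aligned square enclosing the set must have side ≥ max(width, height).
So the minimum side is max(9, 12) = 12.

12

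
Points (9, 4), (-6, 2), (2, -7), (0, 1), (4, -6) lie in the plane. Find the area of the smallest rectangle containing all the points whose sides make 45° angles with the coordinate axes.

162

In coordinates u = x + y, v = x − y the rectangle is axis-aligned; the map (x,y)→(u,v) scales areas by 2.
u-values: 13, -4, -5, 1, -2; range = 13 − (-5) = 18.
v-values: 5, -8, 9, -1, 10; range = 10 − (-8) = 18.
Area = (18 × 18) / 2 = 162.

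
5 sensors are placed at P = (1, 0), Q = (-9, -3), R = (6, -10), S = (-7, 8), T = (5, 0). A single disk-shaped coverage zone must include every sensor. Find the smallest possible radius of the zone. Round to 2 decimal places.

The farthest pair is R–S with squared distance 493. The circle on this segment as diameter has centre (-0.5, -1) and r² = 493/4 = 123.25.
Check P: distance² to centre = 3.25 ≤ 123.25, so it lies inside.
All remaining points lie in this disk, and no smaller disk contains both endpoints, so this is the minimum enclosing circle.
r = √(123.25) ≈ 11.10.

11.10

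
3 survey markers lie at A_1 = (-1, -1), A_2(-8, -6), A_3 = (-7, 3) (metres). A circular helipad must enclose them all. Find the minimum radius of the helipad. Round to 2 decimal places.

4.84

Side lengths²: A_1A_2² = 74, A_1A_3² = 52, A_2A_3² = 82.
Since A_2A_3² = 82 < 74 + 52 = 126, the triangle is acute, so the smallest enclosing circle is the circumcircle.
Circumcentre = (-168/29, -49/29), r² = 19721/841.
r = √(19721/841) ≈ 4.84.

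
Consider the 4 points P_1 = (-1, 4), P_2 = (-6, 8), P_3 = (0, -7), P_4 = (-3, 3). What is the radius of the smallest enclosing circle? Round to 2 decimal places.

8.08

By Welzl's lemma the MEC is supported by two points (diametrically opposite) or three points (on a circumcircle).
The farthest pair is P_2–P_3 with squared distance 261. The circle on this segment as diameter has centre (-3, 0.5) and r² = 261/4 = 65.25.
Check P_1: distance² to centre = 16.25 ≤ 65.25, so it lies inside.
All remaining points lie in this disk, and no smaller disk contains both endpoints, so this is the minimum enclosing circle.
r = √(65.25) ≈ 8.08.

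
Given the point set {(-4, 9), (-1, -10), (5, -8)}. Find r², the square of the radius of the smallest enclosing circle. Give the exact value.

Call the three points A, B, C in the order given.
Side lengths²: AB² = 370, AC² = 370, BC² = 40.
Since AC² = 370 < 370 + 40 = 410, the triangle is acute, so the smallest enclosing circle is the circumcircle.
Circumcentre = (-11/12, -0.25), r² = 6845/72.

6845/72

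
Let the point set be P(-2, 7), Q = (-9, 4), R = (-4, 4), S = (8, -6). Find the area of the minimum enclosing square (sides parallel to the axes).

The bounding box has width 17 and height 13.
An axis-aligned square enclosing the set must have side ≥ max(width, height).
So the minimum side is max(17, 13) = 17.
Area = 17² = 289.

289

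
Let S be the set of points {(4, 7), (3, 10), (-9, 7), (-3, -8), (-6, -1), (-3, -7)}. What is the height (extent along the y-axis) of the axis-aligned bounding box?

max y = 10, min y = -8, so height = 18.

18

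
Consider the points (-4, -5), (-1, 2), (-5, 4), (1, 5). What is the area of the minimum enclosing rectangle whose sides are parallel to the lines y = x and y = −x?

In coordinates u = x + y, v = x − y the rectangle is axis-aligned; the map (x,y)→(u,v) scales areas by 2.
u-values: -9, 1, -1, 6; range = 6 − (-9) = 15.
v-values: 1, -3, -9, -4; range = 1 − (-9) = 10.
Area = (15 × 10) / 2 = 75.

75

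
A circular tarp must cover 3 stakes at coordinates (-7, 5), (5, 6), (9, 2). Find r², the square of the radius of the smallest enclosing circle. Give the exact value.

66.25

Call the three points A, B, C in the order given.
Side lengths²: AB² = 145, AC² = 265, BC² = 32.
Since AC² = 265 ≥ 145 + 32 = 177, the angle opposite AC is not acute, so the smallest enclosing circle has AC as diameter.
Centre = midpoint of AC = (1, 3.5), r² = 265/4 = 66.25.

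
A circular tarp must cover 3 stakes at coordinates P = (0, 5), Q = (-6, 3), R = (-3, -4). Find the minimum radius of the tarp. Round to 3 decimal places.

4.760

Side lengths²: PQ² = 40, PR² = 90, QR² = 58.
Since PR² = 90 < 58 + 40 = 98, the triangle is acute, so the smallest enclosing circle is the circumcircle.
Circumcentre = (-1.875, 0.625), r² = 22.65625.
r = √(22.65625) ≈ 4.760.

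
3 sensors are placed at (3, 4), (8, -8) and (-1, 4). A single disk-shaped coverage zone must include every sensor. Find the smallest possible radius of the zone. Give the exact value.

7.5

Call the three points A, B, C in the order given.
Side lengths²: AB² = 169, AC² = 16, BC² = 225.
Since BC² = 225 ≥ 169 + 16 = 185, the angle opposite BC is not acute, so the smallest enclosing circle has BC as diameter.
Centre = midpoint of BC = (3.5, -2), r² = 225/4 = 56.25.
r = √(56.25) = 7.5.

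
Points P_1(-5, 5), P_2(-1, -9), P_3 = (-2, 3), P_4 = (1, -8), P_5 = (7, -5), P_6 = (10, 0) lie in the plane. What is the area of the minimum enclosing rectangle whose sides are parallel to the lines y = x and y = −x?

In coordinates u = x + y, v = x − y the rectangle is axis-aligned; the map (x,y)→(u,v) scales areas by 2.
u-values: 0, -10, 1, -7, 2, 10; range = 10 − (-10) = 20.
v-values: -10, 8, -5, 9, 12, 10; range = 12 − (-10) = 22.
Area = (20 × 22) / 2 = 220.

220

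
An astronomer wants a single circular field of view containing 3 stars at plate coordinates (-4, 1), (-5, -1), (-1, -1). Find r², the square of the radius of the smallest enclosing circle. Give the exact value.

4.0625

Call the three points A, B, C in the order given.
Side lengths²: AB² = 5, AC² = 13, BC² = 16.
Since BC² = 16 < 13 + 5 = 18, the triangle is acute, so the smallest enclosing circle is the circumcircle.
Circumcentre = (-3, -0.75), r² = 4.0625.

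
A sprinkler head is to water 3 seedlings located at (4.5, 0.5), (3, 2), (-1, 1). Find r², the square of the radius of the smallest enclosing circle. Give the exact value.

7.625

Call the three points A, B, C in the order given.
Side lengths²: AB² = 4.5, AC² = 30.5, BC² = 17.
Since AC² = 30.5 ≥ 17 + 4.5 = 21.5, the angle opposite AC is not acute, so the smallest enclosing circle has AC as diameter.
Centre = midpoint of AC = (1.75, 0.75), r² = 30.5/4 = 7.625.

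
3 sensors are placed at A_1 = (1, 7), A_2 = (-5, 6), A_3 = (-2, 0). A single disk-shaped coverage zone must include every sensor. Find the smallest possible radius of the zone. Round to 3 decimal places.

Side lengths²: A_1A_2² = 37, A_1A_3² = 58, A_2A_3² = 45.
Since A_1A_3² = 58 < 45 + 37 = 82, the triangle is acute, so the smallest enclosing circle is the circumcircle.
Circumcentre = (-41/26, 103/26), r² = 5365/338.
r = √(5365/338) ≈ 3.984.

3.984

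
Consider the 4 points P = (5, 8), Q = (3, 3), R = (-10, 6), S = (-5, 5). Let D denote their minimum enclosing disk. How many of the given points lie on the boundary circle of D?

2

The farthest pair is P–R with squared distance 229. The circle on this segment as diameter has centre (-2.5, 7) and r² = 229/4 = 57.25.
Check Q: distance² to centre = 46.25 ≤ 57.25, so it lies inside.
All remaining points lie in this disk, and no smaller disk contains both endpoints, so this is the minimum enclosing circle.
The points at distance exactly r from the centre are P, R — 2 points.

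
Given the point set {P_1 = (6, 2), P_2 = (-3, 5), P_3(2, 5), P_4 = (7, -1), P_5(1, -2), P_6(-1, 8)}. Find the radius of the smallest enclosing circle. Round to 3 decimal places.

By Welzl's lemma the MEC is supported by two points (diametrically opposite) or three points (on a circumcircle).
The minimum enclosing circle is determined by three boundary points: P_2, P_4, P_6.
Their circumcentre is (39/14, 139/42) with r² = 32045/882.
The farthest remaining point P_5 is at distance² 27677/882 ≤ 32045/882.
r = √(32045/882) ≈ 6.028.

6.028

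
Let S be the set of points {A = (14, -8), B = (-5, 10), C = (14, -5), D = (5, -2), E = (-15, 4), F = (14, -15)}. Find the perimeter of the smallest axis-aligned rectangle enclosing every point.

Width = max x − min x = 14 − (-15) = 29.
Height = max y − min y = 10 − (-15) = 25.
Perimeter = 2(29 + 25) = 108.

108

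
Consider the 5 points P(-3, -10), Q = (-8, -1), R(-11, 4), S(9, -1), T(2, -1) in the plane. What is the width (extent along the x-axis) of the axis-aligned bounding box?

max x = 9, min x = -11, so width = 20.

20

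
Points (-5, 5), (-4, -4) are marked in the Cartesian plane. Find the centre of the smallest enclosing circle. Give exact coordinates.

(-4.5, 0.5)

The smallest circle enclosing two points has them as diameter endpoints.
Centre = midpoint = (-4.5, 0.5); r² = |(-5, 5)−(-4, -4)|²/4 = 82/4 = 20.5.
Centre = (-4.5, 0.5).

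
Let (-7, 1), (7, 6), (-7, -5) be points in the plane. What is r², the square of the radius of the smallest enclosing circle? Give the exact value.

79.25

Call the three points A, B, C in the order given.
Side lengths²: AB² = 221, AC² = 36, BC² = 317.
Since BC² = 317 ≥ 221 + 36 = 257, the angle opposite BC is not acute, so the smallest enclosing circle has BC as diameter.
Centre = midpoint of BC = (0, 0.5), r² = 317/4 = 79.25.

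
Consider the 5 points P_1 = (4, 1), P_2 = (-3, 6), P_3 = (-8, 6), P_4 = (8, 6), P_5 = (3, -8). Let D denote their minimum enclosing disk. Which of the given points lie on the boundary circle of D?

P_3, P_4, P_5

A smallest enclosing disk is always determined by at most three of the input points on its boundary.
The minimum enclosing circle is determined by three boundary points: P_3, P_4, P_5.
Their circumcentre is (0, 27/28) with r² = 70057/784.
The farthest remaining point P_2 is at distance² 26937/784 ≤ 70057/784.
The points at distance exactly r from the centre are P_3, P_4, P_5 — 3 points.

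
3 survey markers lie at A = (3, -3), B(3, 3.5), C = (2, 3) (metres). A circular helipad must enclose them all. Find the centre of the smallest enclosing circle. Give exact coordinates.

Side lengths²: AB² = 42.25, AC² = 37, BC² = 1.25.
Since AB² = 42.25 ≥ 37 + 1.25 = 38.25, the angle opposite AB is not acute, so the smallest enclosing circle has AB as diameter.
Centre = midpoint of AB = (3, 0.25), r² = 42.25/4 = 10.5625.
Centre = (3, 0.25).

(3, 0.25)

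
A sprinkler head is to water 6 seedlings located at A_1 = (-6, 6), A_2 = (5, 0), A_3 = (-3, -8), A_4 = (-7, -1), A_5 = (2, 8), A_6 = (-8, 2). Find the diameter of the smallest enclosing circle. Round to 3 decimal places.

The farthest pair is A_3–A_5 with squared distance 281. The circle on this segment as diameter has centre (-0.5, 0) and r² = 281/4 = 70.25.
Check A_1: distance² to centre = 66.25 ≤ 70.25, so it lies inside.
All remaining points lie in this disk, and no smaller disk contains both endpoints, so this is the minimum enclosing circle.
Diameter = 2r = 2√(70.25) ≈ 16.763.

16.763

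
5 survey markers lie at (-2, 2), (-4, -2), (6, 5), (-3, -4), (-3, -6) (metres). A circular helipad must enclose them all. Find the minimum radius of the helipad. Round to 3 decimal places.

The minimum enclosing circle of a finite set is fixed by two of the points (as a diameter) or three (as a circumcircle).
The farthest pair is (6, 5)–(-3, -6) with squared distance 202. The circle on this segment as diameter has centre (1.5, -0.5) and r² = 202/4 = 50.5.
Check (-2, 2): distance² to centre = 18.5 ≤ 50.5, so it lies inside.
All remaining points lie in this disk, and no smaller disk contains both endpoints, so this is the minimum enclosing circle.
r = √(50.5) ≈ 7.106.

7.106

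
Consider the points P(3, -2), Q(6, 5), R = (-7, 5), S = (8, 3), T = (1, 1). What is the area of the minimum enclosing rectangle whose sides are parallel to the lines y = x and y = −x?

In coordinates u = x + y, v = x − y the rectangle is axis-aligned; the map (x,y)→(u,v) scales areas by 2.
u-values: 1, 11, -2, 11, 2; range = 11 − (-2) = 13.
v-values: 5, 1, -12, 5, 0; range = 5 − (-12) = 17.
Area = (13 × 17) / 2 = 110.5.

110.5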